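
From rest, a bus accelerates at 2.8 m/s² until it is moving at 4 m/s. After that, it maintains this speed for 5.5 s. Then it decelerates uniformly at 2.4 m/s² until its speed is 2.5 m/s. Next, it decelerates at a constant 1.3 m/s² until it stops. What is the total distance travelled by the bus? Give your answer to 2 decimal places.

29.29 m

Phase 1 (accelerating): v₀ = 0 m/s, a = 2.8 m/s².
v = v₀ + at → t = (4 − 0) / 2.8 = 1.43 s
v² = v₀² + 2aΔx → Δx = (4² − 0²)/(2·2.8) = 2.86 m

Phase 2 (constant speed): v₀ = 4.00 m/s, a = 0 m/s².
v = v₀ + at = 4.00 + (0)(5.5) = 4.00 m/s
Δx = v₀t + ½at² = 4.00·5.5 + 0.5·0·5.5² = 22.0 m

Phase 3 (decelerating): v₀ = 4.00 m/s, a = -2.4 m/s².
v = v₀ + at → t = (2.5 − 4.00) / -2.4 = 0.625 s
v² = v₀² + 2aΔx → Δx = (2.5² − 4.00²)/(2·-2.4) = 2.03 m

Phase 4 (decelerating): v₀ = 2.50 m/s, a = -1.3 m/s².
v = v₀ + at → t = (0 − 2.50) / -1.3 = 1.92 s
v² = v₀² + 2aΔx → Δx = (0² − 2.50²)/(2·-1.3) = 2.40 m
Total distance = 2.86 + 22.0 + 2.03 + 2.40 = 29.3 m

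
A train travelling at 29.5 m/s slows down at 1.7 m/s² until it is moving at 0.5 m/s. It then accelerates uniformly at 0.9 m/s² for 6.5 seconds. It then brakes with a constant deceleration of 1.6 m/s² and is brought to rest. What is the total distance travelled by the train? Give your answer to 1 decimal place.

Phase 1 (decelerating): v₀ = 29.5 m/s, a = -1.7 m/s².
v = v₀ + at → t = (0.5 − 29.5) / -1.7 = 17.1 s
v² = v₀² + 2aΔx → Δx = (0.5² − 29.5²)/(2·-1.7) = 256 m

Phase 2 (accelerating): v₀ = 0.500 m/s, a = 0.9 m/s².
v = v₀ + at = 0.500 + (0.9)(6.5) = 6.35 m/s
Δx = v₀t + ½at² = 0.500·6.5 + 0.5·0.9·6.5² = 22.3 m

Phase 3 (decelerating): v₀ = 6.35 m/s, a = -1.6 m/s².
v = v₀ + at → t = (0 − 6.35) / -1.6 = 3.97 s
v² = v₀² + 2aΔx → Δx = (0² − 6.35²)/(2·-1.6) = 12.6 m
Total distance = 256 + 22.3 + 12.6 = 291 m

290.7 m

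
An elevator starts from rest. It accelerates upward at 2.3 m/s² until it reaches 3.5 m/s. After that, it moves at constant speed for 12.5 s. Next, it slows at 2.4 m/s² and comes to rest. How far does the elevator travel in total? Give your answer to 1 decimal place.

49.0 m

Phase 1 (accelerating): v₀ = 0 m/s, a = 2.3 m/s².
v = v₀ + at → t = (3.5 − 0) / 2.3 = 1.52 s
v² = v₀² + 2aΔx → Δx = (3.5² − 0²)/(2·2.3) = 2.66 m

Phase 2 (constant speed): v₀ = 3.50 m/s, a = 0 m/s².
v = v₀ + at = 3.50 + (0)(12.5) = 3.50 m/s
Δx = v₀t + ½at² = 3.50·12.5 + 0.5·0·12.5² = 43.8 m

Phase 3 (decelerating): v₀ = 3.50 m/s, a = -2.4 m/s².
v = v₀ + at → t = (0 − 3.50) / -2.4 = 1.46 s
v² = v₀² + 2aΔx → Δx = (0² − 3.50²)/(2·-2.4) = 2.55 m
Total distance = 2.66 + 43.8 + 2.55 = 49.0 m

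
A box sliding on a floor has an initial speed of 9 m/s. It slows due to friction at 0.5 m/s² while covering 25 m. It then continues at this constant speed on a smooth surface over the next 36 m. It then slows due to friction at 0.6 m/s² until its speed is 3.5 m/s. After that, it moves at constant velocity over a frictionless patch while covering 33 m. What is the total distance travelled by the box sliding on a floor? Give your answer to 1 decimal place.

130.5 m

Phase 1 (decelerating): v₀ = 9.00 m/s, a = -0.5 m/s².
v² = v₀² + 2aΔx = 9.00² + 2·-0.5·25 = 56.0 → v = 7.48 m/s
t = (v − v₀)/a = (7.48 − 9.00)/-0.5 = 3.03 s

Phase 2 (constant speed): v₀ = 7.48 m/s, a = 0 m/s².
Constant speed: t = d/v = 36/7.48 = 4.81 s

Phase 3 (decelerating): v₀ = 7.48 m/s, a = -0.6 m/s².
v = v₀ + at → t = (3.5 − 7.48) / -0.6 = 6.64 s
v² = v₀² + 2aΔx → Δx = (3.5² − 7.48²)/(2·-0.6) = 36.5 m

Phase 4 (constant speed): v₀ = 3.50 m/s, a = 0 m/s².
Constant speed: t = d/v = 33/3.50 = 9.43 s
Total distance = 25.0 + 36.0 + 36.5 + 33.0 = 130 m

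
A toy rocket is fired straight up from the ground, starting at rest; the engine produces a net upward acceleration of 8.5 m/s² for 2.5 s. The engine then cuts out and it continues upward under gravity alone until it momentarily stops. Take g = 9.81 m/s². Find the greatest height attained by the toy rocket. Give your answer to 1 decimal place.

Phase 1 (powered ascent): v₀ = 0 m/s, a = 8.5 m/s².
v = v₀ + at = 0 + (8.5)(2.5) = 21.2 m/s
Δx = v₀t + ½at² = 0·2.5 + 0.5·8.5·2.5² = 26.6 m

Phase 2 (coasting upward): v₀ = 21.2 m/s, a = -9.81 m/s².
v = v₀ + at → t = (0 − 21.2) / -9.81 = 2.17 s
v² = v₀² + 2aΔx → Δx = (0² − 21.2²)/(2·-9.81) = 23.0 m
Maximum height = 26.6 + 23.0 = 49.6 m

49.6 m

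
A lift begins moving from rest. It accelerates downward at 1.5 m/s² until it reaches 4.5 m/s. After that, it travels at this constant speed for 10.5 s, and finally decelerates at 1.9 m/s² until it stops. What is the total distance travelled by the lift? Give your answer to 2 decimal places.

59.33 m

Phase 1 (accelerating): v₀ = 0 m/s, a = 1.5 m/s².
v = v₀ + at → t = (4.5 − 0) / 1.5 = 3.00 s
v² = v₀² + 2aΔx → Δx = (4.5² − 0²)/(2·1.5) = 6.75 m

Phase 2 (constant speed): v₀ = 4.50 m/s, a = 0 m/s².
v = v₀ + at = 4.50 + (0)(10.5) = 4.50 m/s
Δx = v₀t + ½at² = 4.50·10.5 + 0.5·0·10.5² = 47.2 m

Phase 3 (decelerating): v₀ = 4.50 m/s, a = -1.9 m/s².
v = v₀ + at → t = (0 − 4.50) / -1.9 = 2.37 s
v² = v₀² + 2aΔx → Δx = (0² − 4.50²)/(2·-1.9) = 5.33 m
Total distance = 6.75 + 47.2 + 5.33 = 59.3 m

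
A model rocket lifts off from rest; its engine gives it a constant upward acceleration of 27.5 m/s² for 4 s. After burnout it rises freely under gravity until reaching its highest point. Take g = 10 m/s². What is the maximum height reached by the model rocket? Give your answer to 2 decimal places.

825.00 m

Phase 1 (powered ascent): v₀ = 0 m/s, a = 27.5 m/s².
v = v₀ + at = 0 + (27.5)(4) = 110 m/s
Δx = v₀t + ½at² = 0·4 + 0.5·27.5·4² = 220 m

Phase 2 (coasting upward): v₀ = 110 m/s, a = -10 m/s².
v = v₀ + at → t = (0 − 110) / -10 = 11.0 s
v² = v₀² + 2aΔx → Δx = (0² − 110²)/(2·-10) = 605 m
Maximum height = 220 + 605 = 825 m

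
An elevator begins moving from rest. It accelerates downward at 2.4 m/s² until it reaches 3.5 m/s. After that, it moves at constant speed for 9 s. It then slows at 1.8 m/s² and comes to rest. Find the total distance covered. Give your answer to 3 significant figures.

Phase 1 (accelerating): v₀ = 0 m/s, a = 2.4 m/s².
v = v₀ + at → t = (3.5 − 0) / 2.4 = 1.46 s
v² = v₀² + 2aΔx → Δx = (3.5² − 0²)/(2·2.4) = 2.55 m

Phase 2 (constant speed): v₀ = 3.50 m/s, a = 0 m/s².
v = v₀ + at = 3.50 + (0)(9) = 3.50 m/s
Δx = v₀t + ½at² = 3.50·9 + 0.5·0·9² = 31.5 m

Phase 3 (decelerating): v₀ = 3.50 m/s, a = -1.8 m/s².
v = v₀ + at → t = (0 − 3.50) / -1.8 = 1.94 s
v² = v₀² + 2aΔx → Δx = (0² − 3.50²)/(2·-1.8) = 3.40 m
Total distance = 2.55 + 31.5 + 3.40 = 37.5 m

37.5 m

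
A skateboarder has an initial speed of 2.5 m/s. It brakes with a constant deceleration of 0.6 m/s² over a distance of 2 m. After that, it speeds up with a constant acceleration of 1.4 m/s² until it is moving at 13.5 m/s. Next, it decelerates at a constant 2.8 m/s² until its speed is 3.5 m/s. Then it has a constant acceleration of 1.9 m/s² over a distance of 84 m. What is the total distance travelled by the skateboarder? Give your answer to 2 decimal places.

180.07 m

Phase 1 (decelerating): v₀ = 2.50 m/s, a = -0.6 m/s².
v² = v₀² + 2aΔx = 2.50² + 2·-0.6·2 = 3.85 → v = 1.96 m/s
t = (v − v₀)/a = (1.96 − 2.50)/-0.6 = 0.896 s

Phase 2 (accelerating): v₀ = 1.96 m/s, a = 1.4 m/s².
v = v₀ + at → t = (13.5 − 1.96) / 1.4 = 8.24 s
v² = v₀² + 2aΔx → Δx = (13.5² − 1.96²)/(2·1.4) = 63.7 m

Phase 3 (decelerating): v₀ = 13.5 m/s, a = -2.8 m/s².
v = v₀ + at → t = (3.5 − 13.5) / -2.8 = 3.57 s
v² = v₀² + 2aΔx → Δx = (3.5² − 13.5²)/(2·-2.8) = 30.4 m

Phase 4 (accelerating): v₀ = 3.50 m/s, a = 1.9 m/s².
v² = v₀² + 2aΔx = 3.50² + 2·1.9·84 = 331 → v = 18.2 m/s
t = (v − v₀)/a = (18.2 − 3.50)/1.9 = 7.74 s
Total distance = 2.00 + 63.7 + 30.4 + 84.0 = 180 m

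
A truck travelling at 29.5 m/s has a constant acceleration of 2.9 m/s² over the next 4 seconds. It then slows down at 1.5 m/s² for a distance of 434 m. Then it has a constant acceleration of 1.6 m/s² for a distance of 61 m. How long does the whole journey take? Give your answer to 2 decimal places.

21.07 s

Phase 1 (accelerating): v₀ = 29.5 m/s, a = 2.9 m/s².
v = v₀ + at = 29.5 + (2.9)(4) = 41.1 m/s
Δx = v₀t + ½at² = 29.5·4 + 0.5·2.9·4² = 141 m

Phase 2 (decelerating): v₀ = 41.1 m/s, a = -1.5 m/s².
v² = v₀² + 2aΔx = 41.1² + 2·-1.5·434 = 387 → v = 19.7 m/s
t = (v − v₀)/a = (19.7 − 41.1)/-1.5 = 14.3 s

Phase 3 (accelerating): v₀ = 19.7 m/s, a = 1.6 m/s².
v² = v₀² + 2aΔx = 19.7² + 2·1.6·61 = 582 → v = 24.1 m/s
t = (v − v₀)/a = (24.1 − 19.7)/1.6 = 2.78 s
Total time = 4.00 + 14.3 + 2.78 = 21.1 s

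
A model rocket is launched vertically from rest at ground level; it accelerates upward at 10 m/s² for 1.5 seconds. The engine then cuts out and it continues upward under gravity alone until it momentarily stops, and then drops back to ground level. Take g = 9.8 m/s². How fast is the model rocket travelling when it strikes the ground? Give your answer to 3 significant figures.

Phase 1 (powered ascent): v₀ = 0 m/s, a = 10 m/s².
v = v₀ + at = 0 + (10)(1.5) = 15.0 m/s
Δx = v₀t + ½at² = 0·1.5 + 0.5·10·1.5² = 11.2 m

Phase 2 (coasting upward): v₀ = 15.0 m/s, a = -9.8 m/s².
v = v₀ + at → t = (0 − 15.0) / -9.8 = 1.53 s
v² = v₀² + 2aΔx → Δx = (0² − 15.0²)/(2·-9.8) = 11.5 m

Phase 3 (free fall): v₀ = 0 m/s, a = -9.8 m/s².
Falls 22.7 m from rest: t = √(2·22.7/9.8) = 2.15 s; v = g·t = 21.1 m/s.
Impact speed = 21.1 m/s

21.1 m/s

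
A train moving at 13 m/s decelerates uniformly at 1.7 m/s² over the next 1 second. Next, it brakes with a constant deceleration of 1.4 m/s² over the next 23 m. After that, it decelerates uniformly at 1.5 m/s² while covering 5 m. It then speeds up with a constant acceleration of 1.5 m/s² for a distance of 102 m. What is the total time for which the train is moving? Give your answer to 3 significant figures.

12.0 s

Phase 1 (decelerating): v₀ = 13.0 m/s, a = -1.7 m/s².
v = v₀ + at = 13.0 + (-1.7)(1) = 11.3 m/s
Δx = v₀t + ½at² = 13.0·1 + 0.5·-1.7·1² = 12.2 m

Phase 2 (decelerating): v₀ = 11.3 m/s, a = -1.4 m/s².
v² = v₀² + 2aΔx = 11.3² + 2·-1.4·23 = 63.3 → v = 7.96 m/s
t = (v − v₀)/a = (7.96 − 11.3)/-1.4 = 2.39 s

Phase 3 (decelerating): v₀ = 7.96 m/s, a = -1.5 m/s².
v² = v₀² + 2aΔx = 7.96² + 2·-1.5·5 = 48.3 → v = 6.95 m/s
t = (v − v₀)/a = (6.95 − 7.96)/-1.5 = 0.671 s

Phase 4 (accelerating): v₀ = 6.95 m/s, a = 1.5 m/s².
v² = v₀² + 2aΔx = 6.95² + 2·1.5·102 = 354 → v = 18.8 m/s
t = (v − v₀)/a = (18.8 − 6.95)/1.5 = 7.92 s
Total time = 1.00 + 2.39 + 0.671 + 7.92 = 12.0 s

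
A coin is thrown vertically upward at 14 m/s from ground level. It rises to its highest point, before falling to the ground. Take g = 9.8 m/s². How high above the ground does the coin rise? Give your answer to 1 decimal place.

10.0 m

Phase 1 (rising): v₀ = 14.0 m/s, a = -9.8 m/s².
v = v₀ + at → t = (0 − 14.0) / -9.8 = 1.43 s
v² = v₀² + 2aΔx → Δx = (0² − 14.0²)/(2·-9.8) = 10.0 m
Maximum height = 10.0 m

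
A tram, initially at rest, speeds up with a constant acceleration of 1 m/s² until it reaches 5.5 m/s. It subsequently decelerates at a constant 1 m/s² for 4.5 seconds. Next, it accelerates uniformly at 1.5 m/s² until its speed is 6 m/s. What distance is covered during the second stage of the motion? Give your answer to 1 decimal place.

Phase 1 (accelerating): v₀ = 0 m/s, a = 1 m/s².
v = v₀ + at → t = (5.5 − 0) / 1 = 5.50 s
v² = v₀² + 2aΔx → Δx = (5.5² − 0²)/(2·1) = 15.1 m

Phase 2 (decelerating): v₀ = 5.50 m/s, a = -1 m/s².
v = v₀ + at = 5.50 + (-1)(4.5) = 1.00 m/s
Δx = v₀t + ½at² = 5.50·4.5 + 0.5·-1·4.5² = 14.6 m
Distance in phase 2 = 14.6 m

14.6 m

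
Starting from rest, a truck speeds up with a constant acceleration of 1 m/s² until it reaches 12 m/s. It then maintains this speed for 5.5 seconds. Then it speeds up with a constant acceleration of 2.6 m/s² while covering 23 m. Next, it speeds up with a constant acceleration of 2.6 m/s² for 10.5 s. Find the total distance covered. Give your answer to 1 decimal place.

474.8 m

Phase 1 (accelerating): v₀ = 0 m/s, a = 1 m/s².
v = v₀ + at → t = (12 − 0) / 1 = 12.0 s
v² = v₀² + 2aΔx → Δx = (12² − 0²)/(2·1) = 72.0 m

Phase 2 (constant speed): v₀ = 12.0 m/s, a = 0 m/s².
v = v₀ + at = 12.0 + (0)(5.5) = 12.0 m/s
Δx = v₀t + ½at² = 12.0·5.5 + 0.5·0·5.5² = 66.0 m

Phase 3 (accelerating): v₀ = 12.0 m/s, a = 2.6 m/s².
v² = v₀² + 2aΔx = 12.0² + 2·2.6·23 = 264 → v = 16.2 m/s
t = (v − v₀)/a = (16.2 − 12.0)/2.6 = 1.63 s

Phase 4 (accelerating): v₀ = 16.2 m/s, a = 2.6 m/s².
v = v₀ + at = 16.2 + (2.6)(10.5) = 43.5 m/s
Δx = v₀t + ½at² = 16.2·10.5 + 0.5·2.6·10.5² = 314 m
Total distance = 72.0 + 66.0 + 23.0 + 314 = 475 m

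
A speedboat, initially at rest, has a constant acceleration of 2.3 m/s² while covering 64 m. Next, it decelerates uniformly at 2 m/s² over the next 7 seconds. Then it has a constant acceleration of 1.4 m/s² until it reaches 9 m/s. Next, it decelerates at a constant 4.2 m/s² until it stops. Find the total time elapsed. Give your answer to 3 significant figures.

20.8 s

Phase 1 (accelerating): v₀ = 0 m/s, a = 2.3 m/s².
v² = v₀² + 2aΔx = 0² + 2·2.3·64 = 294 → v = 17.2 m/s
t = (v − v₀)/a = (17.2 − 0)/2.3 = 7.46 s

Phase 2 (decelerating): v₀ = 17.2 m/s, a = -2 m/s².
v = v₀ + at = 17.2 + (-2)(7) = 3.16 m/s
Δx = v₀t + ½at² = 17.2·7 + 0.5·-2·7² = 71.1 m

Phase 3 (accelerating): v₀ = 3.16 m/s, a = 1.4 m/s².
v = v₀ + at → t = (9 − 3.16) / 1.4 = 4.17 s
v² = v₀² + 2aΔx → Δx = (9² − 3.16²)/(2·1.4) = 25.4 m

Phase 4 (decelerating): v₀ = 9.00 m/s, a = -4.2 m/s².
v = v₀ + at → t = (0 − 9.00) / -4.2 = 2.14 s
v² = v₀² + 2aΔx → Δx = (0² − 9.00²)/(2·-4.2) = 9.64 m
Total time = 7.46 + 7.00 + 4.17 + 2.14 = 20.8 s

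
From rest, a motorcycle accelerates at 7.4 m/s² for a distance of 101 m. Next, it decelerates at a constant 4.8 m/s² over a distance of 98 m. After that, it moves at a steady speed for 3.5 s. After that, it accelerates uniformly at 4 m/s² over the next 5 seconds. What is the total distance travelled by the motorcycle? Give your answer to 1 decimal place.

449.1 m

Phase 1 (accelerating): v₀ = 0 m/s, a = 7.4 m/s².
v² = v₀² + 2aΔx = 0² + 2·7.4·101 = 1490 → v = 38.7 m/s
t = (v − v₀)/a = (38.7 − 0)/7.4 = 5.22 s

Phase 2 (decelerating): v₀ = 38.7 m/s, a = -4.8 m/s².
v² = v₀² + 2aΔx = 38.7² + 2·-4.8·98 = 554 → v = 23.5 m/s
t = (v − v₀)/a = (23.5 − 38.7)/-4.8 = 3.15 s

Phase 3 (constant speed): v₀ = 23.5 m/s, a = 0 m/s².
v = v₀ + at = 23.5 + (0)(3.5) = 23.5 m/s
Δx = v₀t + ½at² = 23.5·3.5 + 0.5·0·3.5² = 82.4 m

Phase 4 (accelerating): v₀ = 23.5 m/s, a = 4 m/s².
v = v₀ + at = 23.5 + (4)(5) = 43.5 m/s
Δx = v₀t + ½at² = 23.5·5 + 0.5·4·5² = 168 m
Total distance = 101 + 98.0 + 82.4 + 168 = 449 m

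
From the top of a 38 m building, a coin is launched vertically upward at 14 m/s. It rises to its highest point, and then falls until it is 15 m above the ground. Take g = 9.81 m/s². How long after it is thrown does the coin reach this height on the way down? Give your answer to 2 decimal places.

4.02 s

Phase 1 (rising): v₀ = 14.0 m/s, a = -9.81 m/s².
v = v₀ + at → t = (0 − 14.0) / -9.81 = 1.43 s
v² = v₀² + 2aΔx → Δx = (0² − 14.0²)/(2·-9.81) = 9.99 m

Phase 2 (falling): v₀ = 0 m/s, a = -9.81 m/s².
Falls 33.0 m from rest: t = √(2·33.0/9.81) = 2.59 s; v = g·t = 25.4 m/s.
Total time = 1.43 + 2.59 = 4.02 s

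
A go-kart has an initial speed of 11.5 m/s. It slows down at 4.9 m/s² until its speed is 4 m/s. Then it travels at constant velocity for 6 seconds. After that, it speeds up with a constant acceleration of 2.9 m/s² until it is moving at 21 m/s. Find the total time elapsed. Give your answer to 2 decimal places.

Phase 1 (decelerating): v₀ = 11.5 m/s, a = -4.9 m/s².
v = v₀ + at → t = (4 − 11.5) / -4.9 = 1.53 s
v² = v₀² + 2aΔx → Δx = (4² − 11.5²)/(2·-4.9) = 11.9 m

Phase 2 (constant speed): v₀ = 4.00 m/s, a = 0 m/s².
v = v₀ + at = 4.00 + (0)(6) = 4.00 m/s
Δx = v₀t + ½at² = 4.00·6 + 0.5·0·6² = 24.0 m

Phase 3 (accelerating): v₀ = 4.00 m/s, a = 2.9 m/s².
v = v₀ + at → t = (21 − 4.00) / 2.9 = 5.86 s
v² = v₀² + 2aΔx → Δx = (21² − 4.00²)/(2·2.9) = 73.3 m
Total time = 1.53 + 6.00 + 5.86 = 13.4 s

13.39 s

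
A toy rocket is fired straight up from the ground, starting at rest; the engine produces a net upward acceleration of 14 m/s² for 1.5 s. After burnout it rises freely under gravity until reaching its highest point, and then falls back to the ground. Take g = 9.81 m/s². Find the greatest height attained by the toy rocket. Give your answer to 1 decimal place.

Phase 1 (powered ascent): v₀ = 0 m/s, a = 14 m/s².
v = v₀ + at = 0 + (14)(1.5) = 21.0 m/s
Δx = v₀t + ½at² = 0·1.5 + 0.5·14·1.5² = 15.8 m

Phase 2 (coasting upward): v₀ = 21.0 m/s, a = -9.81 m/s².
v = v₀ + at → t = (0 − 21.0) / -9.81 = 2.14 s
v² = v₀² + 2aΔx → Δx = (0² − 21.0²)/(2·-9.81) = 22.5 m
Maximum height = 15.8 + 22.5 = 38.2 m

38.2 m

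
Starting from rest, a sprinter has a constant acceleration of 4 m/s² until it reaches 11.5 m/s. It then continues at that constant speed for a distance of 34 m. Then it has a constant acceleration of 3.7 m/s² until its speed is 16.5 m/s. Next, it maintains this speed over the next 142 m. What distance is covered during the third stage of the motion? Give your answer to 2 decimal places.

Phase 1 (accelerating): v₀ = 0 m/s, a = 4 m/s².
v = v₀ + at → t = (11.5 − 0) / 4 = 2.88 s
v² = v₀² + 2aΔx → Δx = (11.5² − 0²)/(2·4) = 16.5 m

Phase 2 (constant speed): v₀ = 11.5 m/s, a = 0 m/s².
Constant speed: t = d/v = 34/11.5 = 2.96 s

Phase 3 (accelerating): v₀ = 11.5 m/s, a = 3.7 m/s².
v = v₀ + at → t = (16.5 − 11.5) / 3.7 = 1.35 s
v² = v₀² + 2aΔx → Δx = (16.5² − 11.5²)/(2·3.7) = 18.9 m
Distance in phase 3 = 18.9 m

18.92 m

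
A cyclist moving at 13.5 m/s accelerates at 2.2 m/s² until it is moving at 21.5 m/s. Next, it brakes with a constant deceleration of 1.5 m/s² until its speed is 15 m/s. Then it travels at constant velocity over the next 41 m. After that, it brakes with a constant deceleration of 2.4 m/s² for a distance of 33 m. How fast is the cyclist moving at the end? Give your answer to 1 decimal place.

8.2 m/s

Phase 1 (accelerating): v₀ = 13.5 m/s, a = 2.2 m/s².
v = v₀ + at → t = (21.5 − 13.5) / 2.2 = 3.64 s
v² = v₀² + 2aΔx → Δx = (21.5² − 13.5²)/(2·2.2) = 63.6 m

Phase 2 (decelerating): v₀ = 21.5 m/s, a = -1.5 m/s².
v = v₀ + at → t = (15 − 21.5) / -1.5 = 4.33 s
v² = v₀² + 2aΔx → Δx = (15² − 21.5²)/(2·-1.5) = 79.1 m

Phase 3 (constant speed): v₀ = 15.0 m/s, a = 0 m/s².
Constant speed: t = d/v = 41/15.0 = 2.73 s

Phase 4 (decelerating): v₀ = 15.0 m/s, a = -2.4 m/s².
v² = v₀² + 2aΔx = 15.0² + 2·-2.4·33 = 66.6 → v = 8.16 m/s
t = (v − v₀)/a = (8.16 − 15.0)/-2.4 = 2.85 s
Final speed = 8.16 m/s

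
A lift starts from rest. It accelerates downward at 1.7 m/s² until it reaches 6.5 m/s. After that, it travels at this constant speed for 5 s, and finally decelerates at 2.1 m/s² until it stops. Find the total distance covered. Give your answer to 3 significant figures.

55.0 m

Phase 1 (accelerating): v₀ = 0 m/s, a = 1.7 m/s².
v = v₀ + at → t = (6.5 − 0) / 1.7 = 3.82 s
v² = v₀² + 2aΔx → Δx = (6.5² − 0²)/(2·1.7) = 12.4 m

Phase 2 (constant speed): v₀ = 6.50 m/s, a = 0 m/s².
v = v₀ + at = 6.50 + (0)(5) = 6.50 m/s
Δx = v₀t + ½at² = 6.50·5 + 0.5·0·5² = 32.5 m

Phase 3 (decelerating): v₀ = 6.50 m/s, a = -2.1 m/s².
v = v₀ + at → t = (0 − 6.50) / -2.1 = 3.10 s
v² = v₀² + 2aΔx → Δx = (0² − 6.50²)/(2·-2.1) = 10.1 m
Total distance = 12.4 + 32.5 + 10.1 = 55.0 m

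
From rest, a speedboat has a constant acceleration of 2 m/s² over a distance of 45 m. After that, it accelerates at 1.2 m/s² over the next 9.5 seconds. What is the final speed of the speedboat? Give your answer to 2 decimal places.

Phase 1 (accelerating): v₀ = 0 m/s, a = 2 m/s².
v² = v₀² + 2aΔx = 0² + 2·2·45 = 180 → v = 13.4 m/s
t = (v − v₀)/a = (13.4 − 0)/2 = 6.71 s

Phase 2 (accelerating): v₀ = 13.4 m/s, a = 1.2 m/s².
v = v₀ + at = 13.4 + (1.2)(9.5) = 24.8 m/s
Δx = v₀t + ½at² = 13.4·9.5 + 0.5·1.2·9.5² = 182 m
Final speed = 24.8 m/s

24.82 m/s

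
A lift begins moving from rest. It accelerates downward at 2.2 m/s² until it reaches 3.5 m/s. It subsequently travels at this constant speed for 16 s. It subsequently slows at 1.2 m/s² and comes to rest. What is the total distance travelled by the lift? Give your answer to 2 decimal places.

63.89 m

Phase 1 (accelerating): v₀ = 0 m/s, a = 2.2 m/s².
v = v₀ + at → t = (3.5 − 0) / 2.2 = 1.59 s
v² = v₀² + 2aΔx → Δx = (3.5² − 0²)/(2·2.2) = 2.78 m

Phase 2 (constant speed): v₀ = 3.50 m/s, a = 0 m/s².
v = v₀ + at = 3.50 + (0)(16) = 3.50 m/s
Δx = v₀t + ½at² = 3.50·16 + 0.5·0·16² = 56.0 m

Phase 3 (decelerating): v₀ = 3.50 m/s, a = -1.2 m/s².
v = v₀ + at → t = (0 − 3.50) / -1.2 = 2.92 s
v² = v₀² + 2aΔx → Δx = (0² − 3.50²)/(2·-1.2) = 5.10 m
Total distance = 2.78 + 56.0 + 5.10 = 63.9 m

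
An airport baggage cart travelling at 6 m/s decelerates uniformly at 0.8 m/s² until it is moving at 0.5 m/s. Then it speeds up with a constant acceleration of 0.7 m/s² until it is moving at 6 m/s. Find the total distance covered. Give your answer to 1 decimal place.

Phase 1 (decelerating): v₀ = 6.00 m/s, a = -0.8 m/s².
v = v₀ + at → t = (0.5 − 6.00) / -0.8 = 6.88 s
v² = v₀² + 2aΔx → Δx = (0.5² − 6.00²)/(2·-0.8) = 22.3 m

Phase 2 (accelerating): v₀ = 0.500 m/s, a = 0.7 m/s².
v = v₀ + at → t = (6 − 0.500) / 0.7 = 7.86 s
v² = v₀² + 2aΔx → Δx = (6² − 0.500²)/(2·0.7) = 25.5 m
Total distance = 22.3 + 25.5 = 47.9 m

47.9 m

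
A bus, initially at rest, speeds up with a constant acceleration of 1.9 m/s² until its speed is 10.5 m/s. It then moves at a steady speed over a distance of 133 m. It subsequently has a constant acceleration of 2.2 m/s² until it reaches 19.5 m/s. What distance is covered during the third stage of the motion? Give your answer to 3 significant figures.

61.4 m

Phase 1 (accelerating): v₀ = 0 m/s, a = 1.9 m/s².
v = v₀ + at → t = (10.5 − 0) / 1.9 = 5.53 s
v² = v₀² + 2aΔx → Δx = (10.5² − 0²)/(2·1.9) = 29.0 m

Phase 2 (constant speed): v₀ = 10.5 m/s, a = 0 m/s².
Constant speed: t = d/v = 133/10.5 = 12.7 s

Phase 3 (accelerating): v₀ = 10.5 m/s, a = 2.2 m/s².
v = v₀ + at → t = (19.5 − 10.5) / 2.2 = 4.09 s
v² = v₀² + 2aΔx → Δx = (19.5² − 10.5²)/(2·2.2) = 61.4 m
Distance in phase 3 = 61.4 m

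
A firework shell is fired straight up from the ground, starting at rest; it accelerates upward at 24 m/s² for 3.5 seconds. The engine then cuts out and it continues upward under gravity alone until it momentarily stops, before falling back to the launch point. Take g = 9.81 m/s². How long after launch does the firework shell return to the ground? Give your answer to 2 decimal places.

Phase 1 (powered ascent): v₀ = 0 m/s, a = 24 m/s².
v = v₀ + at = 0 + (24)(3.5) = 84.0 m/s
Δx = v₀t + ½at² = 0·3.5 + 0.5·24·3.5² = 147 m

Phase 2 (coasting upward): v₀ = 84.0 m/s, a = -9.81 m/s².
v = v₀ + at → t = (0 − 84.0) / -9.81 = 8.56 s
v² = v₀² + 2aΔx → Δx = (0² − 84.0²)/(2·-9.81) = 360 m

Phase 3 (free fall): v₀ = 0 m/s, a = -9.81 m/s².
Falls 507 m from rest: t = √(2·507/9.81) = 10.2 s; v = g·t = 99.7 m/s.
Total time = 3.50 + 8.56 + 10.2 = 22.2 s

22.23 s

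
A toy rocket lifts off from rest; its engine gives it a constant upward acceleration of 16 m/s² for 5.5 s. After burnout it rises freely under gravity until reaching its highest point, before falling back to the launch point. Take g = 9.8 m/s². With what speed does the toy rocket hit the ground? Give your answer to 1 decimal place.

111.7 m/s

Phase 1 (powered ascent): v₀ = 0 m/s, a = 16 m/s².
v = v₀ + at = 0 + (16)(5.5) = 88.0 m/s
Δx = v₀t + ½at² = 0·5.5 + 0.5·16·5.5² = 242 m

Phase 2 (coasting upward): v₀ = 88.0 m/s, a = -9.8 m/s².
v = v₀ + at → t = (0 − 88.0) / -9.8 = 8.98 s
v² = v₀² + 2aΔx → Δx = (0² − 88.0²)/(2·-9.8) = 395 m

Phase 3 (free fall): v₀ = 0 m/s, a = -9.8 m/s².
Falls 637 m from rest: t = √(2·637/9.8) = 11.4 s; v = g·t = 112 m/s.
Impact speed = 112 m/s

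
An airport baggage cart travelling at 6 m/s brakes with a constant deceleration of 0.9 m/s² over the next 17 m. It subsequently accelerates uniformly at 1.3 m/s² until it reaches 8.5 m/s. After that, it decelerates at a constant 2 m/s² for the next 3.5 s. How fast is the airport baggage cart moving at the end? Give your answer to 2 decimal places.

1.50 m/s

Phase 1 (decelerating): v₀ = 6.00 m/s, a = -0.9 m/s².
v² = v₀² + 2aΔx = 6.00² + 2·-0.9·17 = 5.40 → v = 2.32 m/s
t = (v − v₀)/a = (2.32 − 6.00)/-0.9 = 4.08 s

Phase 2 (accelerating): v₀ = 2.32 m/s, a = 1.3 m/s².
v = v₀ + at → t = (8.5 − 2.32) / 1.3 = 4.75 s
v² = v₀² + 2aΔx → Δx = (8.5² − 2.32²)/(2·1.3) = 25.7 m

Phase 3 (decelerating): v₀ = 8.50 m/s, a = -2 m/s².
v = v₀ + at = 8.50 + (-2)(3.5) = 1.50 m/s
Δx = v₀t + ½at² = 8.50·3.5 + 0.5·-2·3.5² = 17.5 m
Final speed = 1.50 m/s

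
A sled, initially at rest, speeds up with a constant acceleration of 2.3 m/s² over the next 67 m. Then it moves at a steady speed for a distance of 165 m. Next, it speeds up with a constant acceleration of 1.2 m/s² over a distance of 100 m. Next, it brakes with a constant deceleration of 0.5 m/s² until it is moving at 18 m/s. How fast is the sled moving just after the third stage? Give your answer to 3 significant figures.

Phase 1 (accelerating): v₀ = 0 m/s, a = 2.3 m/s².
v² = v₀² + 2aΔx = 0² + 2·2.3·67 = 308 → v = 17.6 m/s
t = (v − v₀)/a = (17.6 − 0)/2.3 = 7.63 s

Phase 2 (constant speed): v₀ = 17.6 m/s, a = 0 m/s².
Constant speed: t = d/v = 165/17.6 = 9.40 s

Phase 3 (accelerating): v₀ = 17.6 m/s, a = 1.2 m/s².
v² = v₀² + 2aΔx = 17.6² + 2·1.2·100 = 548 → v = 23.4 m/s
t = (v − v₀)/a = (23.4 − 17.6)/1.2 = 4.88 s
Speed at end of phase 3 = 23.4 m/s

23.4 m/s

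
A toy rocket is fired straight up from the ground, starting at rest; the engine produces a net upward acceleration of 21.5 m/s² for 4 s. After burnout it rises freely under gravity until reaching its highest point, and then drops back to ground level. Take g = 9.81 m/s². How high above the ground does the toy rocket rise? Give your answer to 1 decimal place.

Phase 1 (powered ascent): v₀ = 0 m/s, a = 21.5 m/s².
v = v₀ + at = 0 + (21.5)(4) = 86.0 m/s
Δx = v₀t + ½at² = 0·4 + 0.5·21.5·4² = 172 m

Phase 2 (coasting upward): v₀ = 86.0 m/s, a = -9.81 m/s².
v = v₀ + at → t = (0 − 86.0) / -9.81 = 8.77 s
v² = v₀² + 2aΔx → Δx = (0² − 86.0²)/(2·-9.81) = 377 m
Maximum height = 172 + 377 = 549 m

549.0 m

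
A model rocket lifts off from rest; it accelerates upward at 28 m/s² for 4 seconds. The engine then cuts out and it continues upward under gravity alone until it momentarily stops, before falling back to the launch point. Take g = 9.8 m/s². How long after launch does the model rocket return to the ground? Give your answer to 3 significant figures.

28.7 s

Phase 1 (powered ascent): v₀ = 0 m/s, a = 28 m/s².
v = v₀ + at = 0 + (28)(4) = 112 m/s
Δx = v₀t + ½at² = 0·4 + 0.5·28·4² = 224 m

Phase 2 (coasting upward): v₀ = 112 m/s, a = -9.8 m/s².
v = v₀ + at → t = (0 − 112) / -9.8 = 11.4 s
v² = v₀² + 2aΔx → Δx = (0² − 112²)/(2·-9.8) = 640 m

Phase 3 (free fall): v₀ = 0 m/s, a = -9.8 m/s².
Falls 864 m from rest: t = √(2·864/9.8) = 13.3 s; v = g·t = 130 m/s.
Total time = 4.00 + 11.4 + 13.3 = 28.7 s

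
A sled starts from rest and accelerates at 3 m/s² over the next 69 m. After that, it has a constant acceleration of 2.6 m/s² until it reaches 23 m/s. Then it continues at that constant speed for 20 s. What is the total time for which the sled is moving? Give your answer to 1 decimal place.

Phase 1 (accelerating): v₀ = 0 m/s, a = 3 m/s².
v² = v₀² + 2aΔx = 0² + 2·3·69 = 414 → v = 20.3 m/s
t = (v − v₀)/a = (20.3 − 0)/3 = 6.78 s

Phase 2 (accelerating): v₀ = 20.3 m/s, a = 2.6 m/s².
v = v₀ + at → t = (23 − 20.3) / 2.6 = 1.02 s
v² = v₀² + 2aΔx → Δx = (23² − 20.3²)/(2·2.6) = 22.1 m

Phase 3 (constant speed): v₀ = 23.0 m/s, a = 0 m/s².
v = v₀ + at = 23.0 + (0)(20) = 23.0 m/s
Δx = v₀t + ½at² = 23.0·20 + 0.5·0·20² = 460 m
Total time = 6.78 + 1.02 + 20.0 = 27.8 s

27.8 s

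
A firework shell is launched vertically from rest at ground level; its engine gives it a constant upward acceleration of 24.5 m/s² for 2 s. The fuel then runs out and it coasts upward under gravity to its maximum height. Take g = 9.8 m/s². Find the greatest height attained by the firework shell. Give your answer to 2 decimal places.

171.50 m

Phase 1 (powered ascent): v₀ = 0 m/s, a = 24.5 m/s².
v = v₀ + at = 0 + (24.5)(2) = 49.0 m/s
Δx = v₀t + ½at² = 0·2 + 0.5·24.5·2² = 49.0 m

Phase 2 (coasting upward): v₀ = 49.0 m/s, a = -9.8 m/s².
v = v₀ + at → t = (0 − 49.0) / -9.8 = 5.00 s
v² = v₀² + 2aΔx → Δx = (0² − 49.0²)/(2·-9.8) = 122 m
Maximum height = 49.0 + 122 = 172 m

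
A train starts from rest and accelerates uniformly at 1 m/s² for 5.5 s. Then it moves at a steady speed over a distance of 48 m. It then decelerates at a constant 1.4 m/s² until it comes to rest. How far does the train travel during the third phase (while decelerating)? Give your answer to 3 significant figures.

10.8 m

Phase 1 (accelerating): v₀ = 0 m/s, a = 1 m/s².
v = v₀ + at = 0 + (1)(5.5) = 5.50 m/s
Δx = v₀t + ½at² = 0·5.5 + 0.5·1·5.5² = 15.1 m

Phase 2 (constant speed): v₀ = 5.50 m/s, a = 0 m/s².
Constant speed: t = d/v = 48/5.50 = 8.73 s

Phase 3 (decelerating): v₀ = 5.50 m/s, a = -1.4 m/s².
v = v₀ + at → t = (0 − 5.50) / -1.4 = 3.93 s
v² = v₀² + 2aΔx → Δx = (0² − 5.50²)/(2·-1.4) = 10.8 m
Distance in phase 3 = 10.8 m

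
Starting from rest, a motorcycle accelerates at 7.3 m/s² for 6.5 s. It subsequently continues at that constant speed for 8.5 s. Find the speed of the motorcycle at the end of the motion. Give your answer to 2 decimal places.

Phase 1 (accelerating): v₀ = 0 m/s, a = 7.3 m/s².
v = v₀ + at = 0 + (7.3)(6.5) = 47.4 m/s
Δx = v₀t + ½at² = 0·6.5 + 0.5·7.3·6.5² = 154 m

Phase 2 (constant speed): v₀ = 47.4 m/s, a = 0 m/s².
v = v₀ + at = 47.4 + (0)(8.5) = 47.4 m/s
Δx = v₀t + ½at² = 47.4·8.5 + 0.5·0·8.5² = 403 m
Final speed = 47.4 m/s

47.45 m/s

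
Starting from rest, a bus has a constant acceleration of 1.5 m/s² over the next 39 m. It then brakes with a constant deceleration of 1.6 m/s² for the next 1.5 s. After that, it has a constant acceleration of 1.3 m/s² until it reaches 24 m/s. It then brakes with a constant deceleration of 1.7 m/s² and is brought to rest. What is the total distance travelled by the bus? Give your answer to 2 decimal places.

Phase 1 (accelerating): v₀ = 0 m/s, a = 1.5 m/s².
v² = v₀² + 2aΔx = 0² + 2·1.5·39 = 117 → v = 10.8 m/s
t = (v − v₀)/a = (10.8 − 0)/1.5 = 7.21 s

Phase 2 (decelerating): v₀ = 10.8 m/s, a = -1.6 m/s².
v = v₀ + at = 10.8 + (-1.6)(1.5) = 8.42 m/s
Δx = v₀t + ½at² = 10.8·1.5 + 0.5·-1.6·1.5² = 14.4 m

Phase 3 (accelerating): v₀ = 8.42 m/s, a = 1.3 m/s².
v = v₀ + at → t = (24 − 8.42) / 1.3 = 12.0 s
v² = v₀² + 2aΔx → Δx = (24² − 8.42²)/(2·1.3) = 194 m

Phase 4 (decelerating): v₀ = 24.0 m/s, a = -1.7 m/s².
v = v₀ + at → t = (0 − 24.0) / -1.7 = 14.1 s
v² = v₀² + 2aΔx → Δx = (0² − 24.0²)/(2·-1.7) = 169 m
Total distance = 39.0 + 14.4 + 194 + 169 = 417 m

417.13 m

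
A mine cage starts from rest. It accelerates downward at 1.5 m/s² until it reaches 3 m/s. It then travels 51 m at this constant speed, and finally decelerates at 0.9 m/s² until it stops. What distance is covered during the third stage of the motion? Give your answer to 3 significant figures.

5.00 m

Phase 1 (accelerating): v₀ = 0 m/s, a = 1.5 m/s².
v = v₀ + at → t = (3 − 0) / 1.5 = 2.00 s
v² = v₀² + 2aΔx → Δx = (3² − 0²)/(2·1.5) = 3.00 m

Phase 2 (constant speed): v₀ = 3.00 m/s, a = 0 m/s².
Constant speed: t = d/v = 51/3.00 = 17.0 s

Phase 3 (decelerating): v₀ = 3.00 m/s, a = -0.9 m/s².
v = v₀ + at → t = (0 − 3.00) / -0.9 = 3.33 s
v² = v₀² + 2aΔx → Δx = (0² − 3.00²)/(2·-0.9) = 5.00 m
Distance in phase 3 = 5.00 m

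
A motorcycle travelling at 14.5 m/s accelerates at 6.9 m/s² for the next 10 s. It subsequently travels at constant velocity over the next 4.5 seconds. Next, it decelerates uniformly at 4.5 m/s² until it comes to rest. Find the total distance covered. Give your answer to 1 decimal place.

Phase 1 (accelerating): v₀ = 14.5 m/s, a = 6.9 m/s².
v = v₀ + at = 14.5 + (6.9)(10) = 83.5 m/s
Δx = v₀t + ½at² = 14.5·10 + 0.5·6.9·10² = 490 m

Phase 2 (constant speed): v₀ = 83.5 m/s, a = 0 m/s².
v = v₀ + at = 83.5 + (0)(4.5) = 83.5 m/s
Δx = v₀t + ½at² = 83.5·4.5 + 0.5·0·4.5² = 376 m

Phase 3 (decelerating): v₀ = 83.5 m/s, a = -4.5 m/s².
v = v₀ + at → t = (0 − 83.5) / -4.5 = 18.6 s
v² = v₀² + 2aΔx → Δx = (0² − 83.5²)/(2·-4.5) = 775 m
Total distance = 490 + 376 + 775 = 1640 m

1640.4 m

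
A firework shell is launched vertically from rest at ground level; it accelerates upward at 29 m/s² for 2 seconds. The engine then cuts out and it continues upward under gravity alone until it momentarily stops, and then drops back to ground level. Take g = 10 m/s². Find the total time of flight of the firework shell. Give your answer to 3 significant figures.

Phase 1 (powered ascent): v₀ = 0 m/s, a = 29 m/s².
v = v₀ + at = 0 + (29)(2) = 58.0 m/s
Δx = v₀t + ½at² = 0·2 + 0.5·29·2² = 58.0 m

Phase 2 (coasting upward): v₀ = 58.0 m/s, a = -10 m/s².
v = v₀ + at → t = (0 − 58.0) / -10 = 5.80 s
v² = v₀² + 2aΔx → Δx = (0² − 58.0²)/(2·-10) = 168 m

Phase 3 (free fall): v₀ = 0 m/s, a = -10 m/s².
Falls 226 m from rest: t = √(2·226/10) = 6.73 s; v = g·t = 67.3 m/s.
Total time = 2.00 + 5.80 + 6.73 = 14.5 s

14.5 s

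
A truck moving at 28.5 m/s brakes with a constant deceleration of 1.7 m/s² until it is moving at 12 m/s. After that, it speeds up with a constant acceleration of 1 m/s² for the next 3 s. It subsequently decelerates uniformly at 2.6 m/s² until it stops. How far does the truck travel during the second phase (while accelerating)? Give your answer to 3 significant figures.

Phase 1 (decelerating): v₀ = 28.5 m/s, a = -1.7 m/s².
v = v₀ + at → t = (12 − 28.5) / -1.7 = 9.71 s
v² = v₀² + 2aΔx → Δx = (12² − 28.5²)/(2·-1.7) = 197 m

Phase 2 (accelerating): v₀ = 12.0 m/s, a = 1 m/s².
v = v₀ + at = 12.0 + (1)(3) = 15.0 m/s
Δx = v₀t + ½at² = 12.0·3 + 0.5·1·3² = 40.5 m
Distance in phase 2 = 40.5 m

40.5 m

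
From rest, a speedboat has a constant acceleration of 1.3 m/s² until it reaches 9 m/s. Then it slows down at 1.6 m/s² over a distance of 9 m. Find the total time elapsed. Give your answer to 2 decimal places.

Phase 1 (accelerating): v₀ = 0 m/s, a = 1.3 m/s².
v = v₀ + at → t = (9 − 0) / 1.3 = 6.92 s
v² = v₀² + 2aΔx → Δx = (9² − 0²)/(2·1.3) = 31.2 m

Phase 2 (decelerating): v₀ = 9.00 m/s, a = -1.6 m/s².
v² = v₀² + 2aΔx = 9.00² + 2·-1.6·9 = 52.2 → v = 7.22 m/s
t = (v − v₀)/a = (7.22 − 9.00)/-1.6 = 1.11 s
Total time = 6.92 + 1.11 = 8.03 s

8.03 s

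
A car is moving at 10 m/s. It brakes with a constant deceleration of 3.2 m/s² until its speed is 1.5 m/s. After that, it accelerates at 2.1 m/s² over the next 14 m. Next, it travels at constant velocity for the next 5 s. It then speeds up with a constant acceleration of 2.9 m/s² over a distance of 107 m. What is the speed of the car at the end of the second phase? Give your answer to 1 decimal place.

7.8 m/s

Phase 1 (decelerating): v₀ = 10.0 m/s, a = -3.2 m/s².
v = v₀ + at → t = (1.5 − 10.0) / -3.2 = 2.66 s
v² = v₀² + 2aΔx → Δx = (1.5² − 10.0²)/(2·-3.2) = 15.3 m

Phase 2 (accelerating): v₀ = 1.50 m/s, a = 2.1 m/s².
v² = v₀² + 2aΔx = 1.50² + 2·2.1·14 = 61.1 → v = 7.81 m/s
t = (v − v₀)/a = (7.81 − 1.50)/2.1 = 3.01 s
Speed at end of phase 2 = 7.81 m/s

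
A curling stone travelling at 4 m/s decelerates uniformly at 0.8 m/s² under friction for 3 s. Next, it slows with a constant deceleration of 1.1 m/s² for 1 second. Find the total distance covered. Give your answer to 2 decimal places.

9.45 m

Phase 1 (decelerating): v₀ = 4.00 m/s, a = -0.8 m/s².
v = v₀ + at = 4.00 + (-0.8)(3) = 1.60 m/s
Δx = v₀t + ½at² = 4.00·3 + 0.5·-0.8·3² = 8.40 m

Phase 2 (decelerating): v₀ = 1.60 m/s, a = -1.1 m/s².
v = v₀ + at = 1.60 + (-1.1)(1) = 0.500 m/s
Δx = v₀t + ½at² = 1.60·1 + 0.5·-1.1·1² = 1.05 m
Total distance = 8.40 + 1.05 = 9.45 m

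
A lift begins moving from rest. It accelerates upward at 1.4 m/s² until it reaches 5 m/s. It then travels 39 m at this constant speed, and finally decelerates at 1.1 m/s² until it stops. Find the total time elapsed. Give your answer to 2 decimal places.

Phase 1 (accelerating): v₀ = 0 m/s, a = 1.4 m/s².
v = v₀ + at → t = (5 − 0) / 1.4 = 3.57 s
v² = v₀² + 2aΔx → Δx = (5² − 0²)/(2·1.4) = 8.93 m

Phase 2 (constant speed): v₀ = 5.00 m/s, a = 0 m/s².
Constant speed: t = d/v = 39/5.00 = 7.80 s

Phase 3 (decelerating): v₀ = 5.00 m/s, a = -1.1 m/s².
v = v₀ + at → t = (0 − 5.00) / -1.1 = 4.55 s
v² = v₀² + 2aΔx → Δx = (0² − 5.00²)/(2·-1.1) = 11.4 m
Total time = 3.57 + 7.80 + 4.55 = 15.9 s

15.92 s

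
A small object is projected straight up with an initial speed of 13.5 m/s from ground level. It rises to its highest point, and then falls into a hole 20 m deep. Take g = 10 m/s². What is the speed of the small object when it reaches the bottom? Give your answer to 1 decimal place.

24.1 m/s

Phase 1 (rising): v₀ = 13.5 m/s, a = -10 m/s².
v = v₀ + at → t = (0 − 13.5) / -10 = 1.35 s
v² = v₀² + 2aΔx → Δx = (0² − 13.5²)/(2·-10) = 9.11 m

Phase 2 (falling): v₀ = 0 m/s, a = -10 m/s².
Falls 29.1 m from rest: t = √(2·29.1/10) = 2.41 s; v = g·t = 24.1 m/s.
Final speed = 24.1 m/s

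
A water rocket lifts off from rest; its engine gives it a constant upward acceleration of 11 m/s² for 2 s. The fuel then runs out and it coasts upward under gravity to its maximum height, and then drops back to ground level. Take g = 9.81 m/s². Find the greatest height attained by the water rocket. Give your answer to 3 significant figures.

46.7 m

Phase 1 (powered ascent): v₀ = 0 m/s, a = 11 m/s².
v = v₀ + at = 0 + (11)(2) = 22.0 m/s
Δx = v₀t + ½at² = 0·2 + 0.5·11·2² = 22.0 m

Phase 2 (coasting upward): v₀ = 22.0 m/s, a = -9.81 m/s².
v = v₀ + at → t = (0 − 22.0) / -9.81 = 2.24 s
v² = v₀² + 2aΔx → Δx = (0² − 22.0²)/(2·-9.81) = 24.7 m
Maximum height = 22.0 + 24.7 = 46.7 m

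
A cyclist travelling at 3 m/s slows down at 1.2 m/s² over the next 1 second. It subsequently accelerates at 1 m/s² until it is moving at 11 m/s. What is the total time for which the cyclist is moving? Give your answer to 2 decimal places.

10.20 s

Phase 1 (decelerating): v₀ = 3.00 m/s, a = -1.2 m/s².
v = v₀ + at = 3.00 + (-1.2)(1) = 1.80 m/s
Δx = v₀t + ½at² = 3.00·1 + 0.5·-1.2·1² = 2.40 m

Phase 2 (accelerating): v₀ = 1.80 m/s, a = 1 m/s².
v = v₀ + at → t = (11 − 1.80) / 1 = 9.20 s
v² = v₀² + 2aΔx → Δx = (11² − 1.80²)/(2·1) = 58.9 m
Total time = 1.00 + 9.20 = 10.2 s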